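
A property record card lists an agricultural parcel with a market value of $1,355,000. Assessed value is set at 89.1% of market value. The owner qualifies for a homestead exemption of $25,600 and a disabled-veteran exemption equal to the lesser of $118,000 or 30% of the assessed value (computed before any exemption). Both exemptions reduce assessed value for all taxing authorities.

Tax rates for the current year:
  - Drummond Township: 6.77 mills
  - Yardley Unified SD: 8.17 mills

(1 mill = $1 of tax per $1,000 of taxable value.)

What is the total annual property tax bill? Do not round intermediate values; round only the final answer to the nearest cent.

$15,891.75

Assessed value = $1,355,000 × 0.891 = $1,207,305
Disabled-veteran exemption = min($118,000, 30% × $1,207,305) = min($118,000, $362,191.5) = $118,000 (dollar cap binds)
Taxable value = $1,207,305 − $25,600 − $118,000 = $1,063,705
Drummond Township: $1,063,705 × 0.00677 = $7,201.28285
Yardley Unified SD: $1,063,705 × 0.00817 = $8,690.46985
Total = $15,891.7527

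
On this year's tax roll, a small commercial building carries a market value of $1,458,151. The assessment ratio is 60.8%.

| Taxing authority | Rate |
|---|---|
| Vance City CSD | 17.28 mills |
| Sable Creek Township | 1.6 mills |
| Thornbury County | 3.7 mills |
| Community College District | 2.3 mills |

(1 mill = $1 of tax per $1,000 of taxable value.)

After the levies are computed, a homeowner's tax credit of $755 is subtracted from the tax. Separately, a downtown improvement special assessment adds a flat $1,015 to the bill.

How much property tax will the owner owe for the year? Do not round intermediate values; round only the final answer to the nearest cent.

$22,317.51

Assessed value = $1,458,151 × 0.608 = $886,555.808
Vance City CSD: $886,555.808 × 0.01728 = $15,319.68436224
Sable Creek Township: $886,555.808 × 0.0016 = $1,418.4892928
Thornbury County: $886,555.808 × 0.0037 = $3,280.2564896
Community College District: $886,555.808 × 0.0023 = $2,039.0783584
Levies subtotal = $22,057.50850304
After credit = $22,057.50850304 − $755 = $21,302.50850304
Total = $21,302.50850304 + $1,015 = $22,317.50850304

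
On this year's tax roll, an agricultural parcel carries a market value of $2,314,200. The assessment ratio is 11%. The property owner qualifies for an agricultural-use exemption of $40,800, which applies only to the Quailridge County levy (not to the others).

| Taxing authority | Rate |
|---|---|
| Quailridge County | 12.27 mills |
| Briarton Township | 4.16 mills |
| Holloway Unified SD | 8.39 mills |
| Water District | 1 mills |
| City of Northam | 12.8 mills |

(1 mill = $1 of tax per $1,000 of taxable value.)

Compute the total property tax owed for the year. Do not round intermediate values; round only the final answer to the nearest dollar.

$9,331

Assessed value = $2,314,200 × 0.11 = $254,562
Quailridge County: ($254,562 − $40,800) × 0.01227 = $213,762 × 0.01227 = $2,622.85974
Briarton Township: $254,562 × 0.00416 = $1,058.97792
Holloway Unified SD: $254,562 × 0.00839 = $2,135.77518
Water District: $254,562 × 0.001 = $254.562
City of Northam: $254,562 × 0.0128 = $3,258.3936
Total = $9,330.56844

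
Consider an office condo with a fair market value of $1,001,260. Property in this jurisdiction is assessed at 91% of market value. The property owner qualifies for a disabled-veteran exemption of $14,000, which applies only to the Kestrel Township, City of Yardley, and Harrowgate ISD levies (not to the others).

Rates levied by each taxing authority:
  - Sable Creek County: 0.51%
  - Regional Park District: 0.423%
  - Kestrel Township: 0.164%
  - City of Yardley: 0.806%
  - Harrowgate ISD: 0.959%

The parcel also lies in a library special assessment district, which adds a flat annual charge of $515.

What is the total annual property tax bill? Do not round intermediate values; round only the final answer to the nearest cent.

$26,321.96

Assessed value = $1,001,260 × 0.91 = $911,146.6
Sable Creek County: $911,146.6 × 0.0051 = $4,646.84766
Regional Park District: $911,146.6 × 0.00423 = $3,854.150118
Kestrel Township: ($911,146.6 − $14,000) × 0.00164 = $897,146.6 × 0.00164 = $1,471.320424
City of Yardley: ($911,146.6 − $14,000) × 0.00806 = $897,146.6 × 0.00806 = $7,231.001596
Harrowgate ISD: ($911,146.6 − $14,000) × 0.00959 = $897,146.6 × 0.00959 = $8,603.635894
Levies subtotal = $25,806.955692
Total = $25,806.955692 + $515 = $26,321.955692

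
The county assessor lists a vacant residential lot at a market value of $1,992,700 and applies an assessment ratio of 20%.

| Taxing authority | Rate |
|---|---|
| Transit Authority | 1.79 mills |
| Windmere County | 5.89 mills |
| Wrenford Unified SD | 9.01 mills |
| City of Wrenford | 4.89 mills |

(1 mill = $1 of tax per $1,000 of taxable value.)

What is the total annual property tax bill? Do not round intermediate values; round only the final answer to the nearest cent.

$8,600.49

Assessed value = $1,992,700 × 0.2 = $398,540
Transit Authority: $398,540 × 0.00179 = $713.3866
Windmere County: $398,540 × 0.00589 = $2,347.4006
Wrenford Unified SD: $398,540 × 0.00901 = $3,590.8454
City of Wrenford: $398,540 × 0.00489 = $1,948.8606
Total = $713.3866 + $2,347.4006 + $3,590.8454 + $1,948.8606 = $8,600.4932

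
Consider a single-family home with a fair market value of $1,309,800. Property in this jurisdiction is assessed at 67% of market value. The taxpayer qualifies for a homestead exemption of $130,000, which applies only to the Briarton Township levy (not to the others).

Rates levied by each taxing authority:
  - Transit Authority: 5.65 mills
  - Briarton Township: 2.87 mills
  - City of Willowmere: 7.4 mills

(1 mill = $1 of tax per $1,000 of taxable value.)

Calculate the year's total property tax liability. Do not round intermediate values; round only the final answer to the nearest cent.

$13,597.75

Assessed value = $1,309,800 × 0.67 = $877,566
Transit Authority: $877,566 × 0.00565 = $4,958.2479
Briarton Township: ($877,566 − $130,000) × 0.00287 = $747,566 × 0.00287 = $2,145.51442
City of Willowmere: $877,566 × 0.0074 = $6,493.9884
Total = $13,597.75072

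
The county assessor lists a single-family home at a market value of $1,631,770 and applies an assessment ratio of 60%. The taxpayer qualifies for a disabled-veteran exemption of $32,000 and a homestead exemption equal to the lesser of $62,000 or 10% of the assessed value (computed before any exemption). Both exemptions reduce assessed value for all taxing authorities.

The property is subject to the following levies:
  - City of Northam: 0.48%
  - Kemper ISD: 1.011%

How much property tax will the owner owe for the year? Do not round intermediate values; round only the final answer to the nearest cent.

Assessed value = $1,631,770 × 0.6 = $979,062
Homestead exemption = min($62,000, 10% × $979,062) = min($62,000, $97,906.2) = $62,000 (dollar cap binds)
Taxable value = $979,062 − $32,000 − $62,000 = $885,062
City of Northam: $885,062 × 0.0048 = $4,248.2976
Kemper ISD: $885,062 × 0.01011 = $8,947.97682
Total = $13,196.27442

$13,196.27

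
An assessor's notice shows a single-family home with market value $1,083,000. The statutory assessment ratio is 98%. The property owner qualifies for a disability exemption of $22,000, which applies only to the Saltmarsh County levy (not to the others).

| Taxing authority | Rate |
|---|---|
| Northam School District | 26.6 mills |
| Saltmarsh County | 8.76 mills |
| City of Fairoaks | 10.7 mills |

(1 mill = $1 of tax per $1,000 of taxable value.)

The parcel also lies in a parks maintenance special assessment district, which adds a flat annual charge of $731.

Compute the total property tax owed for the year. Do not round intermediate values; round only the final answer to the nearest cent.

$49,423.60

Assessed value = $1,083,000 × 0.98 = $1,061,340
Northam School District: $1,061,340 × 0.0266 = $28,231.644
Saltmarsh County: ($1,061,340 − $22,000) × 0.00876 = $1,039,340 × 0.00876 = $9,104.6184
City of Fairoaks: $1,061,340 × 0.0107 = $11,356.338
Levies subtotal = $48,692.6004
Total = $48,692.6004 + $731 = $49,423.6004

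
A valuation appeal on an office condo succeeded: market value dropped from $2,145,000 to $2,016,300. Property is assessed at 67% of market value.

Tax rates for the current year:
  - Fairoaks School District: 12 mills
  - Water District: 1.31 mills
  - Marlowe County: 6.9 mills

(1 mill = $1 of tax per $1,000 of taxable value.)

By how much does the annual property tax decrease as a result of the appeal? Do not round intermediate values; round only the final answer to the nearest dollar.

Old assessed value = $2,145,000 × 0.67 = $1,437,150
New assessed value = $2,016,300 × 0.67 = $1,350,921
Combined rate = 0.012 + 0.00131 + 0.0069 = 0.02021
Old tax = $1,437,150 × 0.02021 = $29,044.8015
New tax = $1,350,921 × 0.02021 = $27,302.11341
Reduction = $29,044.8015 − $27,302.11341 = $1,742.68809

$1,743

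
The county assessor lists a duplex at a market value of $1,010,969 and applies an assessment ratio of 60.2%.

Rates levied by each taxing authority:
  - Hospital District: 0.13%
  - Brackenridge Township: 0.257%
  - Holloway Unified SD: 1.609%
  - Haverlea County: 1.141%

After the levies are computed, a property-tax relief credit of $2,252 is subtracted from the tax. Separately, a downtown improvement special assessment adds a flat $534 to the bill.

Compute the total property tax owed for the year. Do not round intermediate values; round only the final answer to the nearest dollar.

$17,374

Assessed value = $1,010,969 × 0.602 = $608,603.338
Hospital District: $608,603.338 × 0.0013 = $791.1843394
Brackenridge Township: $608,603.338 × 0.00257 = $1,564.11057866
Holloway Unified SD: $608,603.338 × 0.01609 = $9,792.42770842
Haverlea County: $608,603.338 × 0.01141 = $6,944.16408658
Levies subtotal = $19,091.88671306
After credit = $19,091.88671306 − $2,252 = $16,839.88671306
Total = $16,839.88671306 + $534 = $17,373.88671306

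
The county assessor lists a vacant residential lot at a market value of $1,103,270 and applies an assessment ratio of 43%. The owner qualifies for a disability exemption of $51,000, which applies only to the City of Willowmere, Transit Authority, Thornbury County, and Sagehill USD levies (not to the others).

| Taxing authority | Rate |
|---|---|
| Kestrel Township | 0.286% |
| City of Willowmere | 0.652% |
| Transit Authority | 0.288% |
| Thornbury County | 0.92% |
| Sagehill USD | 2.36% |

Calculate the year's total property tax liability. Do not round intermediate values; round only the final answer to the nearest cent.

Assessed value = $1,103,270 × 0.43 = $474,406.1
Kestrel Township: $474,406.1 × 0.00286 = $1,356.801446
City of Willowmere: ($474,406.1 − $51,000) × 0.00652 = $423,406.1 × 0.00652 = $2,760.607772
Transit Authority: ($474,406.1 − $51,000) × 0.00288 = $423,406.1 × 0.00288 = $1,219.409568
Thornbury County: ($474,406.1 − $51,000) × 0.0092 = $423,406.1 × 0.0092 = $3,895.33612
Sagehill USD: ($474,406.1 − $51,000) × 0.0236 = $423,406.1 × 0.0236 = $9,992.38396
Total = $19,224.538866

$19,224.54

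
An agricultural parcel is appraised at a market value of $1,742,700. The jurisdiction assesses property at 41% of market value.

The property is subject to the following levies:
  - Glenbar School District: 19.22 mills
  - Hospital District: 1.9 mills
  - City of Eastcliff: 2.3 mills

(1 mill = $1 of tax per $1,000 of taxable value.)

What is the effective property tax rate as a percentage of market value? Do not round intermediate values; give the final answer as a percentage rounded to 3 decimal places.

Assessed value = $1,742,700 × 0.41 = $714,507
Glenbar School District: $714,507 × 0.01922 = $13,732.82454
Hospital District: $714,507 × 0.0019 = $1,357.5633
City of Eastcliff: $714,507 × 0.0023 = $1,643.3661
Total tax = $16,733.75394
Effective rate = $16,733.75394 ÷ $1,742,700 = 0.960% of market value

0.960%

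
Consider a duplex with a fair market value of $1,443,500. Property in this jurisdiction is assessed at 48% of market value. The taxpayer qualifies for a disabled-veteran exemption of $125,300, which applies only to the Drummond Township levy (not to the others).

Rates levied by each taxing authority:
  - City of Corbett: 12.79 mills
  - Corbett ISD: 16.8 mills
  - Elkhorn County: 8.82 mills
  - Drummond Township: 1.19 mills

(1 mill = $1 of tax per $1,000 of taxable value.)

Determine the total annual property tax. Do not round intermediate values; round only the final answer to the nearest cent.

$27,288.94

Assessed value = $1,443,500 × 0.48 = $692,880
City of Corbett: $692,880 × 0.01279 = $8,861.9352
Corbett ISD: $692,880 × 0.0168 = $11,640.384
Elkhorn County: $692,880 × 0.00882 = $6,111.2016
Drummond Township: ($692,880 − $125,300) × 0.00119 = $567,580 × 0.00119 = $675.4202
Total = $27,288.941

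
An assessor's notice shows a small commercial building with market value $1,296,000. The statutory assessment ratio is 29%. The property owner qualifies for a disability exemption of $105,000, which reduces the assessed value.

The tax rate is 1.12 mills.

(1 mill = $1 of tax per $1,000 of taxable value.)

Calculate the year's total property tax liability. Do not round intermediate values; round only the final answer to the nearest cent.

$303.34

Assessed value = $1,296,000 × 0.29 = $375,840
Taxable value = $375,840 − $105,000 = $270,840
Tax = $270,840 × 0.00112 = $303.3408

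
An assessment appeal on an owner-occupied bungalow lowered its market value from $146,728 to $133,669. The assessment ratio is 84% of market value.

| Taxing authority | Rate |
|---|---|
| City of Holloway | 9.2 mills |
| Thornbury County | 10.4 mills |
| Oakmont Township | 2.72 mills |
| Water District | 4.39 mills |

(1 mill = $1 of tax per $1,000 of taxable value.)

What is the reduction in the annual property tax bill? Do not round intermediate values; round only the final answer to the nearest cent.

$293.00

Old assessed value = $146,728 × 0.84 = $123,251.52
New assessed value = $133,669 × 0.84 = $112,281.96
Combined rate = 0.0092 + 0.0104 + 0.00272 + 0.00439 = 0.02671
Old tax = $123,251.52 × 0.02671 = $3,292.0480992
New tax = $112,281.96 × 0.02671 = $2,999.0511516
Reduction = $3,292.0480992 − $2,999.0511516 = $292.9969476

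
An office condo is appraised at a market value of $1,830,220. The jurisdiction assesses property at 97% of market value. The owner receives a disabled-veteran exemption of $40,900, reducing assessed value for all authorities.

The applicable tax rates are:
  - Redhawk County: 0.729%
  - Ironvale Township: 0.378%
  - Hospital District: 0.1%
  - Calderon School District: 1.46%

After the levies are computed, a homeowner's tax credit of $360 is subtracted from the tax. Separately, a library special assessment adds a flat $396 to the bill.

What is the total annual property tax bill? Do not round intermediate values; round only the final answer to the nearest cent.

Assessed value = $1,830,220 × 0.97 = $1,775,313.4
Taxable value = $1,775,313.4 − $40,900 = $1,734,413.4
Redhawk County: $1,734,413.4 × 0.00729 = $12,643.873686
Ironvale Township: $1,734,413.4 × 0.00378 = $6,556.082652
Hospital District: $1,734,413.4 × 0.001 = $1,734.4134
Calderon School District: $1,734,413.4 × 0.0146 = $25,322.43564
Levies subtotal = $46,256.805378
After credit = $46,256.805378 − $360 = $45,896.805378
Total = $45,896.805378 + $396 = $46,292.805378

$46,292.81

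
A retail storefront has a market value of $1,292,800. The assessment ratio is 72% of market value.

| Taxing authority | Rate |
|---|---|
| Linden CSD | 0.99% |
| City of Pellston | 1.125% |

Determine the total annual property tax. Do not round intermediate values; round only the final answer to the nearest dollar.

Assessed value = $1,292,800 × 0.72 = $930,816
Linden CSD: $930,816 × 0.0099 = $9,215.0784
City of Pellston: $930,816 × 0.01125 = $10,471.68
Total = $9,215.0784 + $10,471.68 = $19,686.7584

$19,687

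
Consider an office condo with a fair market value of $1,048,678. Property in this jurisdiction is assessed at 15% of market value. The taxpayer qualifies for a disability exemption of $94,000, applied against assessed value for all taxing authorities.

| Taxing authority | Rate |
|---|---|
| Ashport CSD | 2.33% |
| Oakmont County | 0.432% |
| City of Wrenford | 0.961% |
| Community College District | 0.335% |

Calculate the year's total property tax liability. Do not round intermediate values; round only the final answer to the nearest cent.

Assessed value = $1,048,678 × 0.15 = $157,301.7
Taxable value = $157,301.7 − $94,000 = $63,301.7
Ashport CSD: $63,301.7 × 0.0233 = $1,474.92961
Oakmont County: $63,301.7 × 0.00432 = $273.463344
City of Wrenford: $63,301.7 × 0.00961 = $608.329337
Community College District: $63,301.7 × 0.00335 = $212.060695
Total = $1,474.92961 + $273.463344 + $608.329337 + $212.060695 = $2,568.782986

$2,568.78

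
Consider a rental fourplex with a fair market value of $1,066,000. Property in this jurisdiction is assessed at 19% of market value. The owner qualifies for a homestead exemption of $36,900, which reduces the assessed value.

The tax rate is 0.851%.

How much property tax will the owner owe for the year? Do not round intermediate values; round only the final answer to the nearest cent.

Assessed value = $1,066,000 × 0.19 = $202,540
Taxable value = $202,540 − $36,900 = $165,640
Tax = $165,640 × 0.00851 = $1,409.5964

$1,409.60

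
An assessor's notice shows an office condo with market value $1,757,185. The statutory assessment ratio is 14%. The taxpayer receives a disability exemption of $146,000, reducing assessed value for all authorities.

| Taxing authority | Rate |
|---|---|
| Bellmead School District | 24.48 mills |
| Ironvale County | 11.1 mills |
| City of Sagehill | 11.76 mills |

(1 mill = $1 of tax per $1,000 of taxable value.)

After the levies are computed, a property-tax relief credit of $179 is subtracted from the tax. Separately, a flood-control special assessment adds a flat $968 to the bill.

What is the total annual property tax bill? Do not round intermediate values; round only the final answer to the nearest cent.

Assessed value = $1,757,185 × 0.14 = $246,005.9
Taxable value = $246,005.9 − $146,000 = $100,005.9
Bellmead School District: $100,005.9 × 0.02448 = $2,448.144432
Ironvale County: $100,005.9 × 0.0111 = $1,110.06549
City of Sagehill: $100,005.9 × 0.01176 = $1,176.069384
Levies subtotal = $4,734.279306
After credit = $4,734.279306 − $179 = $4,555.279306
Total = $4,555.279306 + $968 = $5,523.279306

$5,523.28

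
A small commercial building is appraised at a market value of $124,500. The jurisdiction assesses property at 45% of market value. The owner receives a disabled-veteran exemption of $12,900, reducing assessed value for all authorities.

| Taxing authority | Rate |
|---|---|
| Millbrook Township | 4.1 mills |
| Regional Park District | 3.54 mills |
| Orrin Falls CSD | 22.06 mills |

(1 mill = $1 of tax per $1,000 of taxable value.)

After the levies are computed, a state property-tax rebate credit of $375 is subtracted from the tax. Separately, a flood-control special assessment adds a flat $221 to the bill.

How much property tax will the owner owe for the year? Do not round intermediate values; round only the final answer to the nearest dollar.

Assessed value = $124,500 × 0.45 = $56,025
Taxable value = $56,025 − $12,900 = $43,125
Millbrook Township: $43,125 × 0.0041 = $176.8125
Regional Park District: $43,125 × 0.00354 = $152.6625
Orrin Falls CSD: $43,125 × 0.02206 = $951.3375
Levies subtotal = $1,280.8125
After credit = $1,280.8125 − $375 = $905.8125
Total = $905.8125 + $221 = $1,126.8125

$1,127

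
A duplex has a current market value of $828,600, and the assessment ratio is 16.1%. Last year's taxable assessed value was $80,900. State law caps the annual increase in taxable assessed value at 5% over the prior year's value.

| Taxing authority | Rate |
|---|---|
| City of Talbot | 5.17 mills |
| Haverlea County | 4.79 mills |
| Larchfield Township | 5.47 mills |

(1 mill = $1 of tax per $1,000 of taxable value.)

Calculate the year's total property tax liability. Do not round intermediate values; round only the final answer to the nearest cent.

Uncapped assessed value = $828,600 × 0.161 = $133,404.6
Cap limit = $80,900 × 1.05 = $84,945
Taxable assessed value = min($133,404.6, $84,945) = $84,945 (cap binds)
City of Talbot: $84,945 × 0.00517 = $439.16565
Haverlea County: $84,945 × 0.00479 = $406.88655
Larchfield Township: $84,945 × 0.00547 = $464.64915
Total = $1,310.70135

$1,310.70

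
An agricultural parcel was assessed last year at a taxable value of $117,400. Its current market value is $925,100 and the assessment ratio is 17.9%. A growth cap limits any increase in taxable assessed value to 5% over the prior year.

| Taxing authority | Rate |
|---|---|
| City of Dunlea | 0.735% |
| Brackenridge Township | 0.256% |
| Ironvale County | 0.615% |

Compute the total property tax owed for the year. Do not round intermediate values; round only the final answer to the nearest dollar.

Uncapped assessed value = $925,100 × 0.179 = $165,592.9
Cap limit = $117,400 × 1.05 = $123,270
Taxable assessed value = min($165,592.9, $123,270) = $123,270 (cap binds)
City of Dunlea: $123,270 × 0.00735 = $906.0345
Brackenridge Township: $123,270 × 0.00256 = $315.5712
Ironvale County: $123,270 × 0.00615 = $758.1105
Total = $1,979.7162

$1,980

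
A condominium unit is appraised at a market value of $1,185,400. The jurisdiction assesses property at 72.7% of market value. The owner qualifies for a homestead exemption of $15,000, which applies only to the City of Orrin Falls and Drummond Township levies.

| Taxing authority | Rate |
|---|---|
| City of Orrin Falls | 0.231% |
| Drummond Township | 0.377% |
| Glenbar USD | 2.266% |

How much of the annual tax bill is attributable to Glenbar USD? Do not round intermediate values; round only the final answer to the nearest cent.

$19,528.07

Assessed value = $1,185,400 × 0.727 = $861,785.8
Glenbar USD taxable value = $861,785.8 (exemption does not apply)
Glenbar USD levy = $861,785.8 × 0.02266 = $19,528.066228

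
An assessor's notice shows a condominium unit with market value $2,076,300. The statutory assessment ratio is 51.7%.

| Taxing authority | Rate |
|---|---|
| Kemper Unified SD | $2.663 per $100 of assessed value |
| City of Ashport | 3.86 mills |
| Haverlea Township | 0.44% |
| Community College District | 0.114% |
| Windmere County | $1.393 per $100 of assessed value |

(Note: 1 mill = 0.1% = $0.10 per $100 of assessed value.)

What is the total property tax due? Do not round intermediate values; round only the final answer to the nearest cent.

Assessed value = $2,076,300 × 0.517 = $1,073,447.1
Kemper Unified SD: $1,073,447.1 × 0.02663 = $28,585.896273
City of Ashport: $1,073,447.1 × 0.00386 = $4,143.505806
Haverlea Township: $1,073,447.1 × 0.0044 = $4,723.16724
Community College District: $1,073,447.1 × 0.00114 = $1,223.729694
Windmere County: $1,073,447.1 × 0.01393 = $14,953.118103
Total = $53,629.417116

$53,629.42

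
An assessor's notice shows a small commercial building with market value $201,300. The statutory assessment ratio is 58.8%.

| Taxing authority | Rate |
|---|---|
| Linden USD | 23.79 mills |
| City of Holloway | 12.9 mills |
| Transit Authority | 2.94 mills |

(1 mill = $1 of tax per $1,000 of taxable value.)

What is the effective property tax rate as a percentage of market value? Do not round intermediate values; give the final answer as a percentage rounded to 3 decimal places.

2.330%

Assessed value = $201,300 × 0.588 = $118,364.4
Linden USD: $118,364.4 × 0.02379 = $2,815.889076
City of Holloway: $118,364.4 × 0.0129 = $1,526.90076
Transit Authority: $118,364.4 × 0.00294 = $347.991336
Total tax = $4,690.781172
Effective rate = $4,690.781172 ÷ $201,300 = 2.330% of market value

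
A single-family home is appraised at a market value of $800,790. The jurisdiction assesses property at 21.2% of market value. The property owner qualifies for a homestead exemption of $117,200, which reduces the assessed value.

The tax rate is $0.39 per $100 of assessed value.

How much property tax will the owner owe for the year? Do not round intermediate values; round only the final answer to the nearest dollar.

$205

Assessed value = $800,790 × 0.212 = $169,767.48
Taxable value = $169,767.48 − $117,200 = $52,567.48
Tax = $52,567.48 × 0.0039 = $205.013172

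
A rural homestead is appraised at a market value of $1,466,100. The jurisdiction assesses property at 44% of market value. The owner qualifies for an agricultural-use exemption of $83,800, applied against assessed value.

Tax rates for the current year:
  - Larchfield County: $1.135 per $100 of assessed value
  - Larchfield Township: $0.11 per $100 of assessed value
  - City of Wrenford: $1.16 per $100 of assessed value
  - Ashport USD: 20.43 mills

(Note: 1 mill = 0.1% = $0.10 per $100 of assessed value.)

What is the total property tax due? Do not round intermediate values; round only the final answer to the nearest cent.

Assessed value = $1,466,100 × 0.44 = $645,084
Taxable value = $645,084 − $83,800 = $561,284
Larchfield County: $561,284 × 0.01135 = $6,370.5734
Larchfield Township: $561,284 × 0.0011 = $617.4124
City of Wrenford: $561,284 × 0.0116 = $6,510.8944
Ashport USD: $561,284 × 0.02043 = $11,467.03212
Total = $24,965.91232

$24,965.91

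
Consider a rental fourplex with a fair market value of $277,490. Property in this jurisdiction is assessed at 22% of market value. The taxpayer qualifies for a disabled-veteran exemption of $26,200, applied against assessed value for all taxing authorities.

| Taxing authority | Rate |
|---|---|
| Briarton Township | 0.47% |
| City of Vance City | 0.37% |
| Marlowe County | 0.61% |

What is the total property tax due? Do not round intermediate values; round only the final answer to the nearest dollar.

$505

Assessed value = $277,490 × 0.22 = $61,047.8
Taxable value = $61,047.8 − $26,200 = $34,847.8
Briarton Township: $34,847.8 × 0.0047 = $163.78466
City of Vance City: $34,847.8 × 0.0037 = $128.93686
Marlowe County: $34,847.8 × 0.0061 = $212.57158
Total = $163.78466 + $128.93686 + $212.57158 = $505.2931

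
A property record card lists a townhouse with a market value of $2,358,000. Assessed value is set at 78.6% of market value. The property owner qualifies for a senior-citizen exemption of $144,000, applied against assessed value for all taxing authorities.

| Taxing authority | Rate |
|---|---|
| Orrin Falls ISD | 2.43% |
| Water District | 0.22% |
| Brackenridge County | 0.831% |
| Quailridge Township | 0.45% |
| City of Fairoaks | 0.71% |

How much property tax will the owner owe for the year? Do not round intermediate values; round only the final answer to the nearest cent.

Assessed value = $2,358,000 × 0.786 = $1,853,388
Taxable value = $1,853,388 − $144,000 = $1,709,388
Orrin Falls ISD: $1,709,388 × 0.0243 = $41,538.1284
Water District: $1,709,388 × 0.0022 = $3,760.6536
Brackenridge County: $1,709,388 × 0.00831 = $14,205.01428
Quailridge Township: $1,709,388 × 0.0045 = $7,692.246
City of Fairoaks: $1,709,388 × 0.0071 = $12,136.6548
Total = $41,538.1284 + $3,760.6536 + $14,205.01428 + $7,692.246 + $12,136.6548 = $79,332.69708

$79,332.70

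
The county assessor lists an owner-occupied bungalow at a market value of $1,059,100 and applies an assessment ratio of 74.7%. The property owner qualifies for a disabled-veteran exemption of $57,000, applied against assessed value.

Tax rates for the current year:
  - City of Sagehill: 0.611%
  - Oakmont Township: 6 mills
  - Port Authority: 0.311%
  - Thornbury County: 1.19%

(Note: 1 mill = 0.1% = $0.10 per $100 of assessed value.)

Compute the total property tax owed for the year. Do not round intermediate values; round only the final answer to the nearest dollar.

$19,910

Assessed value = $1,059,100 × 0.747 = $791,147.7
Taxable value = $791,147.7 − $57,000 = $734,147.7
City of Sagehill: $734,147.7 × 0.00611 = $4,485.642447
Oakmont Township: $734,147.7 × 0.006 = $4,404.8862
Port Authority: $734,147.7 × 0.00311 = $2,283.199347
Thornbury County: $734,147.7 × 0.0119 = $8,736.35763
Total = $19,910.085624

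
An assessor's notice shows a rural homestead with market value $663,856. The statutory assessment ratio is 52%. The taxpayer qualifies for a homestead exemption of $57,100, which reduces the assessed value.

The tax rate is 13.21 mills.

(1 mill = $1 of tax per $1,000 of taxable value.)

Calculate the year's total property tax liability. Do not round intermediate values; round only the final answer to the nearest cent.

$3,805.87

Assessed value = $663,856 × 0.52 = $345,205.12
Taxable value = $345,205.12 − $57,100 = $288,105.12
Tax = $288,105.12 × 0.01321 = $3,805.8686352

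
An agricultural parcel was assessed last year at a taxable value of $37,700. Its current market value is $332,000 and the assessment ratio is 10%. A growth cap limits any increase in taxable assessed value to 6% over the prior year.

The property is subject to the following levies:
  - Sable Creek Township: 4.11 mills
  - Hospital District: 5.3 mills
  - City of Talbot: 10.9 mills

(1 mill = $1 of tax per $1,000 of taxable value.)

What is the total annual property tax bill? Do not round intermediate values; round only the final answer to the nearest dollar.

Uncapped assessed value = $332,000 × 0.1 = $33,200
Cap limit = $37,700 × 1.06 = $39,962
Taxable assessed value = min($33,200, $39,962) = $33,200 (cap does not bind)
Sable Creek Township: $33,200 × 0.00411 = $136.452
Hospital District: $33,200 × 0.0053 = $175.96
City of Talbot: $33,200 × 0.0109 = $361.88
Total = $674.292

$674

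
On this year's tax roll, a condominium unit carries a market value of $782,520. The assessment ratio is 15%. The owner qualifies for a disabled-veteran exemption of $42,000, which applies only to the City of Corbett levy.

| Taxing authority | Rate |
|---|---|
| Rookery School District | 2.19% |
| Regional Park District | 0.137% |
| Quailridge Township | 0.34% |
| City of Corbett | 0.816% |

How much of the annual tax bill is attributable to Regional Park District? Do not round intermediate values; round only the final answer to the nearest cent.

$160.81

Assessed value = $782,520 × 0.15 = $117,378
Regional Park District taxable value = $117,378 (exemption does not apply)
Regional Park District levy = $117,378 × 0.00137 = $160.80786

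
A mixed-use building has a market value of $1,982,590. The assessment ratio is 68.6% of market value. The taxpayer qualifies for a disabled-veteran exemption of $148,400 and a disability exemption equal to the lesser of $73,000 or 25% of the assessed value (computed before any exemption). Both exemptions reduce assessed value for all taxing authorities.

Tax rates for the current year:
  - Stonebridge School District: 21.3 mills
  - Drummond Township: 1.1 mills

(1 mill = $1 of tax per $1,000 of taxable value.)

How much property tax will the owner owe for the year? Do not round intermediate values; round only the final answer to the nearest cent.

Assessed value = $1,982,590 × 0.686 = $1,360,056.74
Disability exemption = min($73,000, 25% × $1,360,056.74) = min($73,000, $340,014.185) = $73,000 (dollar cap binds)
Taxable value = $1,360,056.74 − $148,400 − $73,000 = $1,138,656.74
Stonebridge School District: $1,138,656.74 × 0.0213 = $24,253.388562
Drummond Township: $1,138,656.74 × 0.0011 = $1,252.522414
Total = $25,505.910976

$25,505.91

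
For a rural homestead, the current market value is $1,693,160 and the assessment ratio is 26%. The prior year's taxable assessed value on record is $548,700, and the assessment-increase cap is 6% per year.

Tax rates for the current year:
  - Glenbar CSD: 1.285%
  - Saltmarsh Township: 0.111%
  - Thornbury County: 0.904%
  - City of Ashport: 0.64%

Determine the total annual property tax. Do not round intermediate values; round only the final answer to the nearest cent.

$12,942.52

Uncapped assessed value = $1,693,160 × 0.26 = $440,221.6
Cap limit = $548,700 × 1.06 = $581,622
Taxable assessed value = min($440,221.6, $581,622) = $440,221.6 (cap does not bind)
Glenbar CSD: $440,221.6 × 0.01285 = $5,656.84756
Saltmarsh Township: $440,221.6 × 0.00111 = $488.645976
Thornbury County: $440,221.6 × 0.00904 = $3,979.603264
City of Ashport: $440,221.6 × 0.0064 = $2,817.41824
Total = $12,942.51504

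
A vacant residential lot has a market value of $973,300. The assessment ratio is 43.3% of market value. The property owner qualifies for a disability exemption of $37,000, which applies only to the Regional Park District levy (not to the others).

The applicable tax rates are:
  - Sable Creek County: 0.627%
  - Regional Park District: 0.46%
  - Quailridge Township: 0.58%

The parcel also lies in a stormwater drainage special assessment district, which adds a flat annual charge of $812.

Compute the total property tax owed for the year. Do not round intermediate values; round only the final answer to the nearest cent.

$7,667.19

Assessed value = $973,300 × 0.433 = $421,438.9
Sable Creek County: $421,438.9 × 0.00627 = $2,642.421903
Regional Park District: ($421,438.9 − $37,000) × 0.0046 = $384,438.9 × 0.0046 = $1,768.41894
Quailridge Township: $421,438.9 × 0.0058 = $2,444.34562
Levies subtotal = $6,855.186463
Total = $6,855.186463 + $812 = $7,667.186463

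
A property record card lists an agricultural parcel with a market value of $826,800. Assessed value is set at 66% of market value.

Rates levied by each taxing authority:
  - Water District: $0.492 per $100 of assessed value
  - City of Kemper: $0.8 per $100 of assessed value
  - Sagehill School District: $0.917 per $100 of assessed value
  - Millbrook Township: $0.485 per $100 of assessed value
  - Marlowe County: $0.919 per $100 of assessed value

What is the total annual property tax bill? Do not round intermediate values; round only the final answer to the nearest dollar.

$19,716

Assessed value = $826,800 × 0.66 = $545,688
Water District: $545,688 × 0.00492 = $2,684.78496
City of Kemper: $545,688 × 0.008 = $4,365.504
Sagehill School District: $545,688 × 0.00917 = $5,003.95896
Millbrook Township: $545,688 × 0.00485 = $2,646.5868
Marlowe County: $545,688 × 0.00919 = $5,014.87272
Total = $2,684.78496 + $4,365.504 + $5,003.95896 + $2,646.5868 + $5,014.87272 = $19,715.70744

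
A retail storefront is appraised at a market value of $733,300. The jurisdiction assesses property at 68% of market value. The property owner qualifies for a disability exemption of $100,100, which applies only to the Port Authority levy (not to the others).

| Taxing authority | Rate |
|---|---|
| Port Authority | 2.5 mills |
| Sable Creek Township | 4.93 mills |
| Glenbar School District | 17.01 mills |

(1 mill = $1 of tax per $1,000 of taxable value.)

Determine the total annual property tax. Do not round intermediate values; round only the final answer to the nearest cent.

Assessed value = $733,300 × 0.68 = $498,644
Port Authority: ($498,644 − $100,100) × 0.0025 = $398,544 × 0.0025 = $996.36
Sable Creek Township: $498,644 × 0.00493 = $2,458.31492
Glenbar School District: $498,644 × 0.01701 = $8,481.93444
Total = $11,936.60936

$11,936.61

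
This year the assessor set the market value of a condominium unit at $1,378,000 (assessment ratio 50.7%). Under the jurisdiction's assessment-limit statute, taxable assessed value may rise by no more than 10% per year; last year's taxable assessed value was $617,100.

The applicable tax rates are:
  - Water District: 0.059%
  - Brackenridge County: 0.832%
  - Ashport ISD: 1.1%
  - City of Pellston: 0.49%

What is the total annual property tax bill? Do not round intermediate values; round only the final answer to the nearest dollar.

$16,841

Uncapped assessed value = $1,378,000 × 0.507 = $698,646
Cap limit = $617,100 × 1.1 = $678,810
Taxable assessed value = min($698,646, $678,810) = $678,810 (cap binds)
Water District: $678,810 × 0.00059 = $400.4979
Brackenridge County: $678,810 × 0.00832 = $5,647.6992
Ashport ISD: $678,810 × 0.011 = $7,466.91
City of Pellston: $678,810 × 0.0049 = $3,326.169
Total = $16,841.2761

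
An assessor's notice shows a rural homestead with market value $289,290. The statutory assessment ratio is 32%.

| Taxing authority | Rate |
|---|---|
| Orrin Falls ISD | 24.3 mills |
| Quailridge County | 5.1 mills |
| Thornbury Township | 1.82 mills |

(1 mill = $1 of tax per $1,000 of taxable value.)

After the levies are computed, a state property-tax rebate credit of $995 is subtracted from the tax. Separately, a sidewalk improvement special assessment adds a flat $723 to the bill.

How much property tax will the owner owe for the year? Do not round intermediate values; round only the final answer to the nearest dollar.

Assessed value = $289,290 × 0.32 = $92,572.8
Orrin Falls ISD: $92,572.8 × 0.0243 = $2,249.51904
Quailridge County: $92,572.8 × 0.0051 = $472.12128
Thornbury Township: $92,572.8 × 0.00182 = $168.482496
Levies subtotal = $2,890.122816
After credit = $2,890.122816 − $995 = $1,895.122816
Total = $1,895.122816 + $723 = $2,618.122816

$2,618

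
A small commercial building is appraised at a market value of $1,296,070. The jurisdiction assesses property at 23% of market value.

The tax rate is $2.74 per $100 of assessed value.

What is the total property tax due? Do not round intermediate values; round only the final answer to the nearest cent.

$8,167.83

Assessed value = $1,296,070 × 0.23 = $298,096.1
Tax = $298,096.1 × 0.0274 = $8,167.83314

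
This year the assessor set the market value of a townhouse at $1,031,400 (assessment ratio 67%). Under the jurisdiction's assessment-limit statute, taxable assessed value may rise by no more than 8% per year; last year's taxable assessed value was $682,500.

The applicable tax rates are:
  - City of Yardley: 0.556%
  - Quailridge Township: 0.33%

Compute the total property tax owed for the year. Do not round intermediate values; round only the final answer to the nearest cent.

Uncapped assessed value = $1,031,400 × 0.67 = $691,038
Cap limit = $682,500 × 1.08 = $737,100
Taxable assessed value = min($691,038, $737,100) = $691,038 (cap does not bind)
City of Yardley: $691,038 × 0.00556 = $3,842.17128
Quailridge Township: $691,038 × 0.0033 = $2,280.4254
Total = $6,122.59668

$6,122.60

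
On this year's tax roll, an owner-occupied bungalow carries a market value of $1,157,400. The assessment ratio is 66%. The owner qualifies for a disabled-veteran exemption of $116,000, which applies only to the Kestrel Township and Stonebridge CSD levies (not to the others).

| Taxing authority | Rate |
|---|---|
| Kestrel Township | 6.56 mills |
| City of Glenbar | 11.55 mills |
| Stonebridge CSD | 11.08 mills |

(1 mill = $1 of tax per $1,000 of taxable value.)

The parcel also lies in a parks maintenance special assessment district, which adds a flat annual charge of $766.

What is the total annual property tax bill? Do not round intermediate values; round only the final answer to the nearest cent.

Assessed value = $1,157,400 × 0.66 = $763,884
Kestrel Township: ($763,884 − $116,000) × 0.00656 = $647,884 × 0.00656 = $4,250.11904
City of Glenbar: $763,884 × 0.01155 = $8,822.8602
Stonebridge CSD: ($763,884 − $116,000) × 0.01108 = $647,884 × 0.01108 = $7,178.55472
Levies subtotal = $20,251.53396
Total = $20,251.53396 + $766 = $21,017.53396

$21,017.53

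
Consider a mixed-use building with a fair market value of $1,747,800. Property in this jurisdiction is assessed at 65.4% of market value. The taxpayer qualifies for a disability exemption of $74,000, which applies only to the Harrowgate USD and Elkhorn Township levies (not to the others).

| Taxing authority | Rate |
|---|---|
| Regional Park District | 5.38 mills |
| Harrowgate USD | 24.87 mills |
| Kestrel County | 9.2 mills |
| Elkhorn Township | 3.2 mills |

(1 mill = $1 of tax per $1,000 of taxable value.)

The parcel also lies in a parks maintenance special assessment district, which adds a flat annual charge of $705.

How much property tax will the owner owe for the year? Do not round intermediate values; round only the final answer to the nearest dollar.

$47,379

Assessed value = $1,747,800 × 0.654 = $1,143,061.2
Regional Park District: $1,143,061.2 × 0.00538 = $6,149.669256
Harrowgate USD: ($1,143,061.2 − $74,000) × 0.02487 = $1,069,061.2 × 0.02487 = $26,587.552044
Kestrel County: $1,143,061.2 × 0.0092 = $10,516.16304
Elkhorn Township: ($1,143,061.2 − $74,000) × 0.0032 = $1,069,061.2 × 0.0032 = $3,420.99584
Levies subtotal = $46,674.38018
Total = $46,674.38018 + $705 = $47,379.38018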